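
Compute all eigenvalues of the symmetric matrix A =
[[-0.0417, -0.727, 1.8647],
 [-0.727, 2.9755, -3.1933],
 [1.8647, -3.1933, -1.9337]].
sigma(A) ≈ {-4, 0, 5}

A is real symmetric, so its spectrum consists of real eigenvalues. Expanding the characteristic polynomial of the displayed matrix gives
  det(λ I - A) = p(λ) = λ^3 + (-1)λ^2 + (-20)λ + (0.001).
Solving p(λ) = 0 yields eigenvalues ≈ -4, 0, 5. (A is shown rounded to 4 decimals, so these recover the underlying integer eigenvalues to within that precision.)
Verification: the trace of A = 1 equals the sum of eigenvalues 1, and det(A) ≈ -0.0010 matches the eigenvalue product 0.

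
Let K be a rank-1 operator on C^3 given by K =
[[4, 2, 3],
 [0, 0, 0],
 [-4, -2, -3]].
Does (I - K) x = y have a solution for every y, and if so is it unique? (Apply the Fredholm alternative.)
(I - K) is singular (det(I - K) = 0, i.e. 1 ∈ sigma(K)). (I - K) x = y is solvable iff y ⊥ ker((I - K)^*) = span{(4, 2, 3)}, i.e. iff 4y_1 + 2y_2 + 3y_3 = 0. When solvable, the solutions are x = y + c·(1, 0, -1), c arbitrary (ker(I - K) = span{(1, 0, -1)}, dimension 1).

K has rank 1, so it is an outer product K = u v^T: every row of K is a multiple of one row vector. Reading off the entries, u = (1, 0, -1) and v = (4, 2, 3) (row i of K equals u_i·v^T). A rank-one matrix u v^T satisfies K u = u (v·u) and kills the (2)-dimensional subspace v^⊥, so its characteristic polynomial is lambda^2 (lambda - v·u) with v·u = tr K = 1. Hence the eigenvalues of I - K are 1 (multiplicity 2) and 1 - (1) = 0, so det(I - K) = 0. (Direct check: I - K =
[[-3, -2, -3],
 [0, 1, 0],
 [4, 2, 4]]
has determinant 0.) So 1 is an eigenvalue of K and (I - K) is not invertible. The finite-dimensional Fredholm alternative says: either (I - K) is invertible, or ker(I - K) ≠ {0} and then range(I - K) = ker((I - K)^*)^⊥, with dim ker(I - K) = dim ker((I - K)^*). We are in the second case, so we need both kernels. Kernel of I - K: (I - K) u = u - u (v·u) = u - u = 0, so ker(I - K) = span{u} = span{(1, 0, -1)} (it is exactly 1-dimensional because rank(I - K) = 2). Kernel of the adjoint: K is real, so (I - K)^* = I - K^T = I - v u^T, and (I - v u^T) v = v - v (u·v) = 0; hence ker((I - K)^*) = span{v} = span{(4, 2, 3)}. Therefore (I - K) x = y is solvable iff <y, v> = 0, i.e. iff 4y_1 + 2y_2 + 3y_3 = 0. When this holds, K y = u (v·y) = 0, so (I - K) y = y and x = y is a particular solution; the full solution set is the line x = y + c·u = y + c·(1, 0, -1), c ∈ C.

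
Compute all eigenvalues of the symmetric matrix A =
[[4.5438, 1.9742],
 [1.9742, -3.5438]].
sigma(A) ≈ {-4, 5}

A is real symmetric, so its spectrum consists of real eigenvalues. Expanding the characteristic polynomial of the displayed matrix gives
  det(λ I - A) = p(λ) = λ^2 + (-1)λ + (-20).
Solving p(λ) = 0 yields eigenvalues ≈ -4, 5. (A is shown rounded to 4 decimals, so these recover the underlying integer eigenvalues to within that precision.)
Verification: the trace of A = 1 equals the sum of eigenvalues 1, and det(A) ≈ -19.9998 matches the eigenvalue product -20.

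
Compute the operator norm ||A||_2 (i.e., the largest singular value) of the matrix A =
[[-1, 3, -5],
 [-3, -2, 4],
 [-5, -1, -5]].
||A||_2 ≈ 8.7829 (= sqrt(largest eigenvalue of A^T A))

||A||_2 = sigma_max(A) = sqrt(lambda_max(A^T A)). Form the symmetric matrix M = A^T A =
[[35, 8, 18],
 [8, 14, -18],
 [18, -18, 66]].
Its characteristic polynomial (trace, sum of principal 2x2 minors, determinant of M give the coefficients) is
  p(λ) = det(λ I - M) = λ^3 - 115λ^2 + 3012λ - 7056.
No integer candidate from the rational root theorem (±divisors of 7056) is a root, so the roots are irrational. The cubic discriminant is Δ = 10401515856 > 0, so there are three distinct real roots. p(2) = -1484 and p(3) = 972 have opposite signs, so a root lies in (2, 3); Newton's method refines it to λ ≈ 2.5937. p(35) = 364 and p(36) = -1008 have opposite signs, so a root lies in (35, 36); Newton's method refines it to λ ≈ 35.2666. p(77) = -434 and p(78) = 2772 have opposite signs, so a root lies in (77, 78); Newton's method refines it to λ ≈ 77.1398. Check (Vieta): the three roots sum to 115, matching tr M = 115.
So the eigenvalues of A^T A are ≈ 2.5937, 35.2666, 77.1398 (all ≥ 0, as they must be for A^T A). The largest is λ_max ≈ 77.1398, hence ||A||_2 = sqrt(λ_max) ≈ 8.7829.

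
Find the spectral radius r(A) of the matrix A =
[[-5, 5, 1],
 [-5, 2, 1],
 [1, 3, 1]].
r(A) ≈ 3.5768

The eigenvalues of A are the roots of its characteristic polynomial. With M = A (coefficients from the trace, the sum of principal 2x2 minors, and det A):
  p(λ) = det(λ I - M) = λ^3 + 2λ^2 + 8λ - 18.
No integer candidate from the rational root theorem (±divisors of 18) is a root, so the roots are irrational. The cubic discriminant is Δ = -15148 < 0, so there is one real root and a complex-conjugate pair. p(1) = -7 and p(2) = 14 have opposite signs, so a root lies in (1, 2); Newton's method refines it to λ ≈ 1.407. Dividing out (λ - (1.407)) leaves approximately λ^2 + 3.407λ + 12.7935. For λ^2 + 3.407λ + 12.7935 the discriminant is -39.5665. It is negative, so the remaining roots are the complex-conjugate pair λ ≈ -1.7035 ± 3.1451i. Their product equals the constant term, so |λ|^2 ≈ 12.7935 and |λ| ≈ 3.5768.
Thus the eigenvalues (to 4 decimals) are 1.407 (modulus 1.407); -1.7035 ± 3.1451i (modulus 3.5768). The spectral radius is the largest modulus: r(A) ≈ 3.5768. (Cross-check: r(A) ≤ ||A||_2 ≈ 8.9145; equality holds whenever A is normal, though it can also hold for some non-normal A.)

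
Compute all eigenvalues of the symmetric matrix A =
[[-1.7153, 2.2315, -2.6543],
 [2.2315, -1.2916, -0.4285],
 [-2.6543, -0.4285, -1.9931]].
sigma(A) ≈ {-5, -2, 2}

A is real symmetric, so its spectrum consists of real eigenvalues. Expanding the characteristic polynomial of the displayed matrix gives
  det(λ I - A) = p(λ) = λ^3 + (5)λ^2 + (-4)λ + (-20).
Solving p(λ) = 0 yields eigenvalues ≈ -5, -2, 2. (A is shown rounded to 4 decimals, so these recover the underlying integer eigenvalues to within that precision.)
Verification: the trace of A = -5 equals the sum of eigenvalues -5, and det(A) ≈ 19.9999 matches the eigenvalue product 20.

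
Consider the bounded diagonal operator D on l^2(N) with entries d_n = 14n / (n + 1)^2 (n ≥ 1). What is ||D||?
||D|| = 7/2 (attained at n = 1)

For D diagonal, ||D|| = sup_n |d_n|. Treat f(x) = 14x / (x + 1)^2 for real x > 0. By the quotient rule, f'(x) = 14(1 - x)/(x + 1)^3, which is positive for x < 1 and negative for x > 1. So f has a unique maximum at x = 1, and since 1 is a positive integer, the supremum over n ≥ 1 is attained at n = 1: d_1 = 14·1/(1 + 1)^2 = 14·1/4 = 7/2. Hence ||D|| = 7/2.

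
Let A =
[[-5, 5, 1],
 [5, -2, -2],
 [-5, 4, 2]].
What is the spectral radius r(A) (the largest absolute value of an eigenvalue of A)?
r(A) = (6 + sqrt(76))/2 ≈ 7.3589

The eigenvalues of A are the roots of its characteristic polynomial. With M = A (coefficients from the trace, the sum of principal 2x2 minors, and det A):
  p(λ) = det(λ I - M) = λ^3 + 5λ^2 - 16λ + 10.
By the rational root theorem any rational root is an integer divisor of 10. Testing λ = 1: p(1) = 1 + 5 - 16 + 10 = 0, so λ = 1 is a root. Dividing out (λ - 1) leaves p(λ) = (λ - 1)(λ^2 + 6λ - 10). For λ^2 + 6λ - 10 the discriminant is 76. It is nonnegative but not a perfect square, so the roots are real and irrational: λ = (-6 ± sqrt(76))/2 ≈ 1.3589, -7.3589.
Thus the eigenvalues (to 4 decimals) are 1.3589 (modulus 1.3589); -7.3589 (modulus 7.3589); 1 (modulus 1). The spectral radius is the largest modulus: r(A) = (6 + sqrt(76))/2 ≈ 7.3589. (Cross-check: r(A) ≤ ||A||_2 ≈ 11.1747; equality holds whenever A is normal, though it can also hold for some non-normal A.)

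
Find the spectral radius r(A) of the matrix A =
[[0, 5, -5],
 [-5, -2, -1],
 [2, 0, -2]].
r(A) ≈ 5.9227

The eigenvalues of A are the roots of its characteristic polynomial. With M = A (coefficients from the trace, the sum of principal 2x2 minors, and det A):
  p(λ) = det(λ I - M) = λ^3 + 4λ^2 + 39λ + 80.
No integer candidate from the rational root theorem (±divisors of 80) is a root, so the roots are irrational. The cubic discriminant is Δ = -181580 < 0, so there is one real root and a complex-conjugate pair. p(-3) = -28 and p(-2) = 10 have opposite signs, so a root lies in (-3, -2); Newton's method refines it to λ ≈ -2.2806. Dividing out (λ - (-2.2806)) leaves approximately λ^2 + 1.7194λ + 35.0787. For λ^2 + 1.7194λ + 35.0787 the discriminant is -137.3585. It is negative, so the remaining roots are the complex-conjugate pair λ ≈ -0.8597 ± 5.86i. Their product equals the constant term, so |λ|^2 ≈ 35.0787 and |λ| ≈ 5.9227.
Thus the eigenvalues (to 4 decimals) are -2.2806 (modulus 2.2806); -0.8597 ± 5.86i (modulus 5.9227). The spectral radius is the largest modulus: r(A) ≈ 5.9227. (Cross-check: r(A) ≤ ||A||_2 ≈ 7.3592; equality holds whenever A is normal, though it can also hold for some non-normal A.)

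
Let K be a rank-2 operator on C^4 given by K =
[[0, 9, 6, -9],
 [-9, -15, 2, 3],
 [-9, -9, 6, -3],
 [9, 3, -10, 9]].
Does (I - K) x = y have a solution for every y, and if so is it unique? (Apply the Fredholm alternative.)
(I - K) is invertible (det(I - K) = 25 ≠ 0), so for every y in C^4 the equation (I - K) x = y has a unique solution.

K has rank 2 and factors as K = U V^T = u1 v1^T + u2 v2^T with u1 = (0, -3, -3, 3), v1 = (3, 3, -2, 1), u2 = (-3, 2, 0, 2), v2 = (0, -3, -2, 3) (multiplying out reproduces the displayed K). The nonzero eigenvalues of U V^T coincide with those of the 2 x 2 matrix G = V^T U = [[v1·u1, v1·u2], [v2·u1, v2·u2]] = [[0, -1], [24, 0]], and by the Sylvester determinant identity det(I_4 - U V^T) = det(I_2 - V^T U) = det([[1, 1], [-24, 1]]) = (1)(1) - (1)(-24) = 25. (Direct check: I - K =
[[1, -9, -6, 9],
 [9, 16, -2, -3],
 [9, 9, -5, 3],
 [-9, -3, 10, -8]]
has determinant 25.) The finite-dimensional Fredholm alternative says: either (I - K) is invertible, or ker(I - K) ≠ {0} and then range(I - K) = ker((I - K)^*)^⊥, with dim ker(I - K) = dim ker((I - K)^*). Since det(I - K) ≠ 0, 1 is not an eigenvalue of K and ker(I - K) = {0}, so we are in the first case: for every y there is a unique x = (I - K)^(-1) y. (Explicitly, by the Woodbury identity, (I - U V^T)^(-1) = I + U (I_2 - G)^(-1) V^T.)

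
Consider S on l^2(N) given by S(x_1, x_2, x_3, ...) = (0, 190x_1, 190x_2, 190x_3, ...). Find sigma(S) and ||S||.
sigma(S) = closed disk {z in C : |z| ≤ 190}; ||S|| = 190

Note S = 190·U where U is the unit right shift (U x)_k = x_{k-1} (with x_0 := 0); so ||S|| = 190||U|| and sigma(S) = 190·sigma(U). ||S x||^2 = sum_{k≥1} |190x_k|^2 = 36100||x||^2, so ||S|| = 190 and sigma(S) ⊂ {|z| ≤ 190}. For any |lambda| < 190, the equation (S - lambda I) x = 0 forces x_1 = 0, then 190x_k = lambda x_{k+1} ⇒ x = 0, so S has no eigenvalues. But (S - lambda I) is not surjective for |lambda| < 190: solving (S - lambda I) x = e_1 would require x_n proportional to (lambda/190)^(-n), which is not in l^2. So every |lambda| < 190 lies in the residual spectrum. The boundary |lambda| = 190 is in the approximate point spectrum (the spectrum is closed). Hence sigma(S) is the closed disk of radius 190.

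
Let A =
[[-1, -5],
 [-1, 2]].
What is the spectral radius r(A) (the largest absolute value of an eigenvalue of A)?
r(A) = (1 + sqrt(29))/2 ≈ 3.1926

The eigenvalues of A are the roots of its characteristic polynomial. With M = A (coefficients from the trace and determinant):
  p(λ) = det(λ I - M) = λ^2 - λ - 7.
For λ^2 - λ - 7 the discriminant is 29. It is nonnegative but not a perfect square, so the roots are real and irrational: λ = (1 ± sqrt(29))/2 ≈ 3.1926, -2.1926.
Thus the eigenvalues (to 4 decimals) are 3.1926 (modulus 3.1926); -2.1926 (modulus 2.1926). The spectral radius is the largest modulus: r(A) = (1 + sqrt(29))/2 ≈ 3.1926. (Cross-check: r(A) ≤ ||A||_2 ≈ 5.4157; equality holds whenever A is normal, though it can also hold for some non-normal A.)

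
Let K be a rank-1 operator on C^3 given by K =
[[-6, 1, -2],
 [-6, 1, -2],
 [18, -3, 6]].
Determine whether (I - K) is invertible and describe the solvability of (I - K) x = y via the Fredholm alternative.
(I - K) is singular (det(I - K) = 0, i.e. 1 ∈ sigma(K)). (I - K) x = y is solvable iff y ⊥ ker((I - K)^*) = span{(-6, 1, -2)}, i.e. iff -6y_1 + y_2 - 2y_3 = 0. When solvable, the solutions are x = y + c·(1, 1, -3), c arbitrary (ker(I - K) = span{(1, 1, -3)}, dimension 1).

K has rank 1, so it is an outer product K = u v^T: every row of K is a multiple of one row vector. Reading off the entries, u = (1, 1, -3) and v = (-6, 1, -2) (row i of K equals u_i·v^T). A rank-one matrix u v^T satisfies K u = u (v·u) and kills the (2)-dimensional subspace v^⊥, so its characteristic polynomial is lambda^2 (lambda - v·u) with v·u = tr K = 1. Hence the eigenvalues of I - K are 1 (multiplicity 2) and 1 - (1) = 0, so det(I - K) = 0. (Direct check: I - K =
[[7, -1, 2],
 [6, 0, 2],
 [-18, 3, -5]]
has determinant 0.) So 1 is an eigenvalue of K and (I - K) is not invertible. The finite-dimensional Fredholm alternative says: either (I - K) is invertible, or ker(I - K) ≠ {0} and then range(I - K) = ker((I - K)^*)^⊥, with dim ker(I - K) = dim ker((I - K)^*). We are in the second case, so we need both kernels. Kernel of I - K: (I - K) u = u - u (v·u) = u - u = 0, so ker(I - K) = span{u} = span{(1, 1, -3)} (it is exactly 1-dimensional because rank(I - K) = 2). Kernel of the adjoint: K is real, so (I - K)^* = I - K^T = I - v u^T, and (I - v u^T) v = v - v (u·v) = 0; hence ker((I - K)^*) = span{v} = span{(-6, 1, -2)}. Therefore (I - K) x = y is solvable iff <y, v> = 0, i.e. iff -6y_1 + y_2 - 2y_3 = 0. When this holds, K y = u (v·y) = 0, so (I - K) y = y and x = y is a particular solution; the full solution set is the line x = y + c·u = y + c·(1, 1, -3), c ∈ C.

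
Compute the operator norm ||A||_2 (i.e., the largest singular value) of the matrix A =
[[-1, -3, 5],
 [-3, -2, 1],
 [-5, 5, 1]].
||A||_2 ≈ 7.2506 (= sqrt(largest eigenvalue of A^T A))

||A||_2 = sigma_max(A) = sqrt(lambda_max(A^T A)). Form the symmetric matrix M = A^T A =
[[35, -16, -13],
 [-16, 38, -12],
 [-13, -12, 27]].
Its characteristic polynomial (trace, sum of principal 2x2 minors, determinant of M give the coefficients) is
  p(λ) = det(λ I - M) = λ^3 - 100λ^2 + 2732λ - 12544.
No integer candidate from the rational root theorem (±divisors of 12544) is a root, so the roots are irrational. The cubic discriminant is Δ = 335443456 > 0, so there are three distinct real roots. p(5) = -1259 and p(6) = 464 have opposite signs, so a root lies in (5, 6); Newton's method refines it to λ ≈ 5.721. p(41) = 289 and p(42) = -112 have opposite signs, so a root lies in (41, 42); Newton's method refines it to λ ≈ 41.708. p(52) = -272 and p(53) = 229 have opposite signs, so a root lies in (52, 53); Newton's method refines it to λ ≈ 52.5711. Check (Vieta): the three roots sum to 100, matching tr M = 100.
So the eigenvalues of A^T A are ≈ 5.721, 41.708, 52.5711 (all ≥ 0, as they must be for A^T A). The largest is λ_max ≈ 52.5711, hence ||A||_2 = sqrt(λ_max) ≈ 7.2506.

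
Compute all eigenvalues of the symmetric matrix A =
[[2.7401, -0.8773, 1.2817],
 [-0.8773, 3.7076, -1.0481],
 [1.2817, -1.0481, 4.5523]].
sigma(A) ≈ {2, 3, 6}

A is real symmetric, so its spectrum consists of real eigenvalues. Expanding the characteristic polynomial of the displayed matrix gives
  det(λ I - A) = p(λ) = λ^3 + (-11)λ^2 + (36)λ + (-36).
Solving p(λ) = 0 yields eigenvalues ≈ 2, 3, 6. (A is shown rounded to 4 decimals, so these recover the underlying integer eigenvalues to within that precision.)
Verification: the trace of A = 11 equals the sum of eigenvalues 11, and det(A) ≈ 36.0003 matches the eigenvalue product 36.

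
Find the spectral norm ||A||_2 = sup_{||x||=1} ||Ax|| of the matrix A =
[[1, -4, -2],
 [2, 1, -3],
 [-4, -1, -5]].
||A||_2 ≈ 6.8913 (= sqrt(largest eigenvalue of A^T A))

||A||_2 = sigma_max(A) = sqrt(lambda_max(A^T A)). Form the symmetric matrix M = A^T A =
[[21, 2, 12],
 [2, 18, 10],
 [12, 10, 38]].
Its characteristic polynomial (trace, sum of principal 2x2 minors, determinant of M give the coefficients) is
  p(λ) = det(λ I - M) = λ^3 - 77λ^2 + 1612λ - 10000.
No integer candidate from the rational root theorem (±divisors of 10000) is a root, so the roots are irrational. The cubic discriminant is Δ = 32355664 > 0, so there are three distinct real roots. p(12) = -16 and p(13) = 140 have opposite signs, so a root lies in (12, 13); Newton's method refines it to λ ≈ 12.0831. p(17) = 64 and p(18) = -100 have opposite signs, so a root lies in (17, 18); Newton's method refines it to λ ≈ 17.4269. p(47) = -506 and p(48) = 560 have opposite signs, so a root lies in (47, 48); Newton's method refines it to λ ≈ 47.49. Check (Vieta): the three roots sum to 77, matching tr M = 77.
So the eigenvalues of A^T A are ≈ 12.0831, 17.4269, 47.49 (all ≥ 0, as they must be for A^T A). The largest is λ_max ≈ 47.49, hence ||A||_2 = sqrt(λ_max) ≈ 6.8913.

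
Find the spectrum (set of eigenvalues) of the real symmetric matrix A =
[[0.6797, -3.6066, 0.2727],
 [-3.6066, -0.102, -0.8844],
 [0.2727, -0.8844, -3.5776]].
sigma(A) ≈ {-4, -3, 4}

A is real symmetric, so its spectrum consists of real eigenvalues. Expanding the characteristic polynomial of the displayed matrix gives
  det(λ I - A) = p(λ) = λ^3 + (3)λ^2 + (-16)λ + (-48).
Solving p(λ) = 0 yields eigenvalues ≈ -4, -3, 4. (A is shown rounded to 4 decimals, so these recover the underlying integer eigenvalues to within that precision.)
Verification: the trace of A = -3 equals the sum of eigenvalues -3, and det(A) ≈ 47.9995 matches the eigenvalue product 48.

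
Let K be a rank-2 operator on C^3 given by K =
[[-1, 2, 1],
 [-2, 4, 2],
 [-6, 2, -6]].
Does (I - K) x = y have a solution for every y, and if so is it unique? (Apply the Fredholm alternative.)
(I - K) is invertible (det(I - K) = -12 ≠ 0), so for every y in C^3 the equation (I - K) x = y has a unique solution.

K has rank 2 and factors as K = U V^T = u1 v1^T + u2 v2^T with u1 = (0, 0, 2), v1 = (-3, 1, -3), u2 = (1, 2, 0), v2 = (-1, 2, 1) (multiplying out reproduces the displayed K). The nonzero eigenvalues of U V^T coincide with those of the 2 x 2 matrix G = V^T U = [[v1·u1, v1·u2], [v2·u1, v2·u2]] = [[-6, -1], [2, 3]], and by the Sylvester determinant identity det(I_3 - U V^T) = det(I_2 - V^T U) = det([[7, 1], [-2, -2]]) = (7)(-2) - (1)(-2) = -12. (Direct check: I - K =
[[2, -2, -1],
 [2, -3, -2],
 [6, -2, 7]]
has determinant -12.) The finite-dimensional Fredholm alternative says: either (I - K) is invertible, or ker(I - K) ≠ {0} and then range(I - K) = ker((I - K)^*)^⊥, with dim ker(I - K) = dim ker((I - K)^*). Since det(I - K) ≠ 0, 1 is not an eigenvalue of K and ker(I - K) = {0}, so we are in the first case: for every y there is a unique x = (I - K)^(-1) y. (Explicitly, by the Woodbury identity, (I - U V^T)^(-1) = I + U (I_2 - G)^(-1) V^T.)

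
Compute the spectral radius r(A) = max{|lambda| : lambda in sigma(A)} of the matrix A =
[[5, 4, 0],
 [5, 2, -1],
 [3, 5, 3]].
r(A) ≈ 7.6006

The eigenvalues of A are the roots of its characteristic polynomial. With M = A (coefficients from the trace, the sum of principal 2x2 minors, and det A):
  p(λ) = det(λ I - M) = λ^3 - 10λ^2 + 16λ + 17.
No integer candidate from the rational root theorem (±divisors of 17) is a root, so the roots are irrational. The cubic discriminant is Δ = 20453 > 0, so there are three distinct real roots. p(-1) = -10 and p(0) = 17 have opposite signs, so a root lies in (-1, 0); Newton's method refines it to λ ≈ -0.7176. p(3) = 2 and p(4) = -15 have opposite signs, so a root lies in (3, 4); Newton's method refines it to λ ≈ 3.1169. p(7) = -18 and p(8) = 17 have opposite signs, so a root lies in (7, 8); Newton's method refines it to λ ≈ 7.6006. Check (Vieta): the three roots sum to 10, matching tr M = 10.
Thus the eigenvalues (to 4 decimals) are -0.7176 (modulus 0.7176); 3.1169 (modulus 3.1169); 7.6006 (modulus 7.6006). The spectral radius is the largest modulus: r(A) ≈ 7.6006. (Cross-check: r(A) ≤ ||A||_2 ≈ 9.9516; equality holds whenever A is normal, though it can also hold for some non-normal A.)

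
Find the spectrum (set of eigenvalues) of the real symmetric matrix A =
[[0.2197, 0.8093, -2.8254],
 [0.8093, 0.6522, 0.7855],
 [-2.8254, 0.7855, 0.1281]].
sigma(A) ≈ {-3, 1, 3}

A is real symmetric, so its spectrum consists of real eigenvalues. Expanding the characteristic polynomial of the displayed matrix gives
  det(λ I - A) = p(λ) = λ^3 + (-1)λ^2 + (-9)λ + (9).
Solving p(λ) = 0 yields eigenvalues ≈ -3, 1, 3. (A is shown rounded to 4 decimals, so these recover the underlying integer eigenvalues to within that precision.)
Verification: the trace of A = 1 equals the sum of eigenvalues 1, and det(A) ≈ -8.9998 matches the eigenvalue product -9.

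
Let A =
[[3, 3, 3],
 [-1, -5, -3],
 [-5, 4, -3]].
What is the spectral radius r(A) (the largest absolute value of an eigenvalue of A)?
r(A) ≈ 5.2548

The eigenvalues of A are the roots of its characteristic polynomial. With M = A (coefficients from the trace, the sum of principal 2x2 minors, and det A):
  p(λ) = det(λ I - M) = λ^3 + 5λ^2 + 21λ - 30.
No integer candidate from the rational root theorem (±divisors of 30) is a root, so the roots are irrational. The cubic discriminant is Δ = -92019 < 0, so there is one real root and a complex-conjugate pair. p(1) = -3 and p(2) = 40 have opposite signs, so a root lies in (1, 2); Newton's method refines it to λ ≈ 1.0865. Dividing out (λ - (1.0865)) leaves approximately λ^2 + 6.0865λ + 27.6127. For λ^2 + 6.0865λ + 27.6127 the discriminant is -73.4057. It is negative, so the remaining roots are the complex-conjugate pair λ ≈ -3.0432 ± 4.2839i. Their product equals the constant term, so |λ|^2 ≈ 27.6127 and |λ| ≈ 5.2548.
Thus the eigenvalues (to 4 decimals) are 1.0865 (modulus 1.0865); -3.0432 ± 4.2839i (modulus 5.2548). The spectral radius is the largest modulus: r(A) ≈ 5.2548. (Cross-check: r(A) ≤ ||A||_2 ≈ 7.738; equality holds whenever A is normal, though it can also hold for some non-normal A.)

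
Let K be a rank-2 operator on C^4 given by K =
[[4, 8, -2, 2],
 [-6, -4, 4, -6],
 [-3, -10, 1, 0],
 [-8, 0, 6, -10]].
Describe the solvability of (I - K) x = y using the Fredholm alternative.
(I - K) is invertible (det(I - K) = 82 ≠ 0), so for every y in C^4 the equation (I - K) x = y has a unique solution.

K has rank 2 and factors as K = U V^T = u1 v1^T + u2 v2^T with u1 = (2, 0, -3, 2), v1 = (-1, 2, 1, -2), u2 = (2, -2, -2, -2), v2 = (3, 2, -2, 3) (multiplying out reproduces the displayed K). The nonzero eigenvalues of U V^T coincide with those of the 2 x 2 matrix G = V^T U = [[v1·u1, v1·u2], [v2·u1, v2·u2]] = [[-9, -4], [18, 0]], and by the Sylvester determinant identity det(I_4 - U V^T) = det(I_2 - V^T U) = det([[10, 4], [-18, 1]]) = (10)(1) - (4)(-18) = 82. (Direct check: I - K =
[[-3, -8, 2, -2],
 [6, 5, -4, 6],
 [3, 10, 0, 0],
 [8, 0, -6, 11]]
has determinant 82.) The finite-dimensional Fredholm alternative says: either (I - K) is invertible, or ker(I - K) ≠ {0} and then range(I - K) = ker((I - K)^*)^⊥, with dim ker(I - K) = dim ker((I - K)^*). Since det(I - K) ≠ 0, 1 is not an eigenvalue of K and ker(I - K) = {0}, so we are in the first case: for every y there is a unique x = (I - K)^(-1) y. (Explicitly, by the Woodbury identity, (I - U V^T)^(-1) = I + U (I_2 - G)^(-1) V^T.)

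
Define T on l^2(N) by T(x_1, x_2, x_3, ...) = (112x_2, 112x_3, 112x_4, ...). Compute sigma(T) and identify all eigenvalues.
sigma(T) = closed disk {z in C : |z| ≤ 112}; sigma_p(T) = open disk {z in C : |z| < 112}

Note T = 112·V where V is the unit left shift (V x)_k = x_{k+1}; so sigma(T) = 112·sigma(V) and ||T|| = 112||V||. ||T x||^2 = 12544sum_{k≥2} |x_k|^2 ≤ 12544||x||^2, with equality on {x : x_1 = 0}, so ||T|| = 112. For any lambda with |lambda| < 112, set r = lambda/112 (|r| < 1); the vector x = (1, r, r^2, ...) is in l^2 and satisfies T x = 112(r, r^2, ...) = lambda x, so lambda is an eigenvalue. On the boundary |lambda| = 112 the geometric series diverges, so no l^2 eigenvector exists, but these lambda lie in the approximate point spectrum. Hence sigma(T) is the closed disk of radius 112 and sigma_p(T) is the open disk.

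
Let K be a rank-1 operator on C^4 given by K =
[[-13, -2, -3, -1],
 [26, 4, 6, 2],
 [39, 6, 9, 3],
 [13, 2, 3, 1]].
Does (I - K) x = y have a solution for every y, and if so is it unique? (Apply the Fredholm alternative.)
(I - K) is singular (det(I - K) = 0, i.e. 1 ∈ sigma(K)). (I - K) x = y is solvable iff y ⊥ ker((I - K)^*) = span{(-13, -2, -3, -1)}, i.e. iff -13y_1 - 2y_2 - 3y_3 - y_4 = 0. When solvable, the solutions are x = y + c·(1, -2, -3, -1), c arbitrary (ker(I - K) = span{(1, -2, -3, -1)}, dimension 1).

K has rank 1, so it is an outer product K = u v^T: every row of K is a multiple of one row vector. Reading off the entries, u = (1, -2, -3, -1) and v = (-13, -2, -3, -1) (row i of K equals u_i·v^T). A rank-one matrix u v^T satisfies K u = u (v·u) and kills the (3)-dimensional subspace v^⊥, so its characteristic polynomial is lambda^3 (lambda - v·u) with v·u = tr K = 1. Hence the eigenvalues of I - K are 1 (multiplicity 3) and 1 - (1) = 0, so det(I - K) = 0. (Direct check: I - K =
[[14, 2, 3, 1],
 [-26, -3, -6, -2],
 [-39, -6, -8, -3],
 [-13, -2, -3, 0]]
has determinant 0.) So 1 is an eigenvalue of K and (I - K) is not invertible. The finite-dimensional Fredholm alternative says: either (I - K) is invertible, or ker(I - K) ≠ {0} and then range(I - K) = ker((I - K)^*)^⊥, with dim ker(I - K) = dim ker((I - K)^*). We are in the second case, so we need both kernels. Kernel of I - K: (I - K) u = u - u (v·u) = u - u = 0, so ker(I - K) = span{u} = span{(1, -2, -3, -1)} (it is exactly 1-dimensional because rank(I - K) = 3). Kernel of the adjoint: K is real, so (I - K)^* = I - K^T = I - v u^T, and (I - v u^T) v = v - v (u·v) = 0; hence ker((I - K)^*) = span{v} = span{(-13, -2, -3, -1)}. Therefore (I - K) x = y is solvable iff <y, v> = 0, i.e. iff -13y_1 - 2y_2 - 3y_3 - y_4 = 0. When this holds, K y = u (v·y) = 0, so (I - K) y = y and x = y is a particular solution; the full solution set is the line x = y + c·u = y + c·(1, -2, -3, -1), c ∈ C.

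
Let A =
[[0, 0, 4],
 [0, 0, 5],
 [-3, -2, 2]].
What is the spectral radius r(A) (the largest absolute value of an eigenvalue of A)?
r(A) = sqrt(22) ≈ 4.6904

The eigenvalues of A are the roots of its characteristic polynomial. With M = A (coefficients from the trace, the sum of principal 2x2 minors, and det A):
  p(λ) = det(λ I - M) = λ^3 - 2λ^2 + 22λ.
The constant term is 0, so λ = 0 is a root. Dividing out λ leaves p(λ) = λ(λ^2 - 2λ + 22). For λ^2 - 2λ + 22 the discriminant is -84. It is negative, so the roots are the complex-conjugate pair λ = 1 ± (sqrt(84)/2) i ≈ 1 ± 4.5826i. For a conjugate pair the product of the roots equals the constant term, so |λ|^2 = 22 and |λ| = sqrt(22) ≈ 4.6904.
Thus the eigenvalues (to 4 decimals) are 1 ± 4.5826i (modulus 4.6904); 0 (modulus 0). The spectral radius is the largest modulus: r(A) = sqrt(22) ≈ 4.6904. (Cross-check: r(A) ≤ ||A||_2 ≈ 6.8228; equality holds whenever A is normal, though it can also hold for some non-normal A.)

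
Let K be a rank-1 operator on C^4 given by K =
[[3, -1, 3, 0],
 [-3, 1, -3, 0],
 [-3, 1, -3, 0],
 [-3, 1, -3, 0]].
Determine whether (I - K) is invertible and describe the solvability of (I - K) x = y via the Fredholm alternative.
(I - K) is singular (det(I - K) = 0, i.e. 1 ∈ sigma(K)). (I - K) x = y is solvable iff y ⊥ ker((I - K)^*) = span{(3, -1, 3, 0)}, i.e. iff 3y_1 - y_2 + 3y_3 = 0. When solvable, the solutions are x = y + c·(1, -1, -1, -1), c arbitrary (ker(I - K) = span{(1, -1, -1, -1)}, dimension 1).

K has rank 1, so it is an outer product K = u v^T: every row of K is a multiple of one row vector. Reading off the entries, u = (1, -1, -1, -1) and v = (3, -1, 3, 0) (row i of K equals u_i·v^T). A rank-one matrix u v^T satisfies K u = u (v·u) and kills the (3)-dimensional subspace v^⊥, so its characteristic polynomial is lambda^3 (lambda - v·u) with v·u = tr K = 1. Hence the eigenvalues of I - K are 1 (multiplicity 3) and 1 - (1) = 0, so det(I - K) = 0. (Direct check: I - K =
[[-2, 1, -3, 0],
 [3, 0, 3, 0],
 [3, -1, 4, 0],
 [3, -1, 3, 1]]
has determinant 0.) So 1 is an eigenvalue of K and (I - K) is not invertible. The finite-dimensional Fredholm alternative says: either (I - K) is invertible, or ker(I - K) ≠ {0} and then range(I - K) = ker((I - K)^*)^⊥, with dim ker(I - K) = dim ker((I - K)^*). We are in the second case, so we need both kernels. Kernel of I - K: (I - K) u = u - u (v·u) = u - u = 0, so ker(I - K) = span{u} = span{(1, -1, -1, -1)} (it is exactly 1-dimensional because rank(I - K) = 3). Kernel of the adjoint: K is real, so (I - K)^* = I - K^T = I - v u^T, and (I - v u^T) v = v - v (u·v) = 0; hence ker((I - K)^*) = span{v} = span{(3, -1, 3, 0)}. Therefore (I - K) x = y is solvable iff <y, v> = 0, i.e. iff 3y_1 - y_2 + 3y_3 = 0. When this holds, K y = u (v·y) = 0, so (I - K) y = y and x = y is a particular solution; the full solution set is the line x = y + c·u = y + c·(1, -1, -1, -1), c ∈ C.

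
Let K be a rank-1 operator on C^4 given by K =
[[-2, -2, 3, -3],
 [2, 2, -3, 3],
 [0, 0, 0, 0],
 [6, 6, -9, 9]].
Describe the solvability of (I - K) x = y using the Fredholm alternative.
(I - K) is invertible (det(I - K) = -8 ≠ 0), so for every y in C^4 the equation (I - K) x = y has a unique solution.

K has rank 1, so it is an outer product K = u v^T: every row of K is a multiple of one row vector. Reading off the entries, u = (1, -1, 0, -3) and v = (-2, -2, 3, -3) (row i of K equals u_i·v^T). A rank-one matrix u v^T satisfies K u = u (v·u) and kills the (3)-dimensional subspace v^⊥, so its characteristic polynomial is lambda^3 (lambda - v·u) with v·u = tr K = 9. Hence the eigenvalues of I - K are 1 (multiplicity 3) and 1 - (9) = -8, so det(I - K) = -8. (Direct check: I - K =
[[3, 2, -3, 3],
 [-2, -1, 3, -3],
 [0, 0, 1, 0],
 [-6, -6, 9, -8]]
has determinant -8.) The finite-dimensional Fredholm alternative says: either (I - K) is invertible, or ker(I - K) ≠ {0} and then range(I - K) = ker((I - K)^*)^⊥, with dim ker(I - K) = dim ker((I - K)^*). Since det(I - K) ≠ 0, 1 is not an eigenvalue of K and ker(I - K) = {0}, so we are in the first case: for every y there is a unique x = (I - K)^(-1) y. Explicitly, by the Sherman–Morrison formula, (I - u v^T)^(-1) = I + u v^T/(1 - v·u), i.e. (I - K)^(-1) = I + K/(-8).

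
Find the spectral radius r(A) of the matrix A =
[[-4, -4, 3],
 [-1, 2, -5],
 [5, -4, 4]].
r(A) ≈ 9.2647

The eigenvalues of A are the roots of its characteristic polynomial. With M = A (coefficients from the trace, the sum of principal 2x2 minors, and det A):
  p(λ) = det(λ I - M) = λ^3 - 2λ^2 - 55λ - 114.
No integer candidate from the rational root theorem (±divisors of 114) is a root, so the roots are irrational. The cubic discriminant is Δ = 97340 > 0, so there are three distinct real roots. p(-5) = -14 and p(-4) = 10 have opposite signs, so a root lies in (-5, -4); Newton's method refines it to λ ≈ -4.5752. p(-3) = 6 and p(-2) = -20 have opposite signs, so a root lies in (-3, -2); Newton's method refines it to λ ≈ -2.6894. p(9) = -42 and p(10) = 136 have opposite signs, so a root lies in (9, 10); Newton's method refines it to λ ≈ 9.2647. Check (Vieta): the three roots sum to 2, matching tr M = 2.
Thus the eigenvalues (to 4 decimals) are -4.5752 (modulus 4.5752); -2.6894 (modulus 2.6894); 9.2647 (modulus 9.2647). The spectral radius is the largest modulus: r(A) ≈ 9.2647. (Cross-check: r(A) ≤ ||A||_2 ≈ 9.2738; equality holds whenever A is normal, though it can also hold for some non-normal A.)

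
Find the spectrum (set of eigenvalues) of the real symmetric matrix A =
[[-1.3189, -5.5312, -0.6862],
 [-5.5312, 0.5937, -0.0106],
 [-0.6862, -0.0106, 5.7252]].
sigma(A) ≈ {-6, 5, 6}

A is real symmetric, so its spectrum consists of real eigenvalues. Expanding the characteristic polynomial of the displayed matrix gives
  det(λ I - A) = p(λ) = λ^3 + (-5)λ^2 + (-36)λ + (180).
Solving p(λ) = 0 yields eigenvalues ≈ -6, 5, 6. (A is shown rounded to 4 decimals, so these recover the underlying integer eigenvalues to within that precision.)
Verification: the trace of A = 5 equals the sum of eigenvalues 5, and det(A) ≈ -180.0006 matches the eigenvalue product -180.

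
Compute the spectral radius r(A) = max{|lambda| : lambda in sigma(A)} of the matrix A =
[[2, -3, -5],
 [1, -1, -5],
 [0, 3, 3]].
r(A) ≈ 3.9664

The eigenvalues of A are the roots of its characteristic polynomial. With M = A (coefficients from the trace, the sum of principal 2x2 minors, and det A):
  p(λ) = det(λ I - M) = λ^3 - 4λ^2 + 19λ - 18.
No integer candidate from the rational root theorem (±divisors of 18) is a root, so the roots are irrational. The cubic discriminant is Δ = -10392 < 0, so there is one real root and a complex-conjugate pair. p(1) = -2 and p(2) = 12 have opposite signs, so a root lies in (1, 2); Newton's method refines it to λ ≈ 1.1441. Dividing out (λ - (1.1441)) leaves approximately λ^2 - 2.8559λ + 15.7325. For λ^2 - 2.8559λ + 15.7325 the discriminant is -54.7741. It is negative, so the remaining roots are the complex-conjugate pair λ ≈ 1.4279 ± 3.7005i. Their product equals the constant term, so |λ|^2 ≈ 15.7325 and |λ| ≈ 3.9664.
Thus the eigenvalues (to 4 decimals) are 1.1441 (modulus 1.1441); 1.4279 ± 3.7005i (modulus 3.9664). The spectral radius is the largest modulus: r(A) ≈ 3.9664. (Cross-check: r(A) ≤ ||A||_2 ≈ 8.8303; equality holds whenever A is normal, though it can also hold for some non-normal A.)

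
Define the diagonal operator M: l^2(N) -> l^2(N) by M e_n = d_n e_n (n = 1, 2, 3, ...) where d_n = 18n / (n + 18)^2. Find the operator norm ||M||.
||M|| = 1/4 (attained at n = 18)

For M diagonal, ||M|| = sup_n |d_n|. Treat f(x) = 18x / (x + 18)^2 for real x > 0. By the quotient rule, f'(x) = 18(18 - x)/(x + 18)^3, which is positive for x < 18 and negative for x > 18. So f has a unique maximum at x = 18, and since 18 is a positive integer, the supremum over n ≥ 1 is attained at n = 18: d_18 = 18·18/(18 + 18)^2 = 18·18/1296 = 1/4. Hence ||M|| = 1/4.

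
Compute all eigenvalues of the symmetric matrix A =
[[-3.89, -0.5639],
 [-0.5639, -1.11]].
sigma(A) ≈ {-4, -1}

A is real symmetric, so its spectrum consists of real eigenvalues. Expanding the characteristic polynomial of the displayed matrix gives
  det(λ I - A) = p(λ) = λ^2 + (5)λ + (4).
Solving p(λ) = 0 yields eigenvalues ≈ -4, -1. (A is shown rounded to 4 decimals, so these recover the underlying integer eigenvalues to within that precision.)
Verification: the trace of A = -5 equals the sum of eigenvalues -5, and det(A) ≈ 3.9999 matches the eigenvalue product 4.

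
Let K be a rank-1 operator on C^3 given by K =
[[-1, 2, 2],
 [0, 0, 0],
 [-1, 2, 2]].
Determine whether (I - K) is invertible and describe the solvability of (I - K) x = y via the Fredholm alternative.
(I - K) is singular (det(I - K) = 0, i.e. 1 ∈ sigma(K)). (I - K) x = y is solvable iff y ⊥ ker((I - K)^*) = span{(-1, 2, 2)}, i.e. iff -y_1 + 2y_2 + 2y_3 = 0. When solvable, the solutions are x = y + c·(1, 0, 1), c arbitrary (ker(I - K) = span{(1, 0, 1)}, dimension 1).

K has rank 1, so it is an outer product K = u v^T: every row of K is a multiple of one row vector. Reading off the entries, u = (1, 0, 1) and v = (-1, 2, 2) (row i of K equals u_i·v^T). A rank-one matrix u v^T satisfies K u = u (v·u) and kills the (2)-dimensional subspace v^⊥, so its characteristic polynomial is lambda^2 (lambda - v·u) with v·u = tr K = 1. Hence the eigenvalues of I - K are 1 (multiplicity 2) and 1 - (1) = 0, so det(I - K) = 0. (Direct check: I - K =
[[2, -2, -2],
 [0, 1, 0],
 [1, -2, -1]]
has determinant 0.) So 1 is an eigenvalue of K and (I - K) is not invertible. The finite-dimensional Fredholm alternative says: either (I - K) is invertible, or ker(I - K) ≠ {0} and then range(I - K) = ker((I - K)^*)^⊥, with dim ker(I - K) = dim ker((I - K)^*). We are in the second case, so we need both kernels. Kernel of I - K: (I - K) u = u - u (v·u) = u - u = 0, so ker(I - K) = span{u} = span{(1, 0, 1)} (it is exactly 1-dimensional because rank(I - K) = 2). Kernel of the adjoint: K is real, so (I - K)^* = I - K^T = I - v u^T, and (I - v u^T) v = v - v (u·v) = 0; hence ker((I - K)^*) = span{v} = span{(-1, 2, 2)}. Therefore (I - K) x = y is solvable iff <y, v> = 0, i.e. iff -y_1 + 2y_2 + 2y_3 = 0. When this holds, K y = u (v·y) = 0, so (I - K) y = y and x = y is a particular solution; the full solution set is the line x = y + c·u = y + c·(1, 0, 1), c ∈ C.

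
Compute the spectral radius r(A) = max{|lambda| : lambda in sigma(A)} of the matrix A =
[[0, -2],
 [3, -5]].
r(A) = 3

The eigenvalues of A are the roots of its characteristic polynomial. With M = A (coefficients from the trace and determinant):
  p(λ) = det(λ I - M) = λ^2 + 5λ + 6.
For λ^2 + 5λ + 6 the discriminant is 1. It is a perfect square (1^2), so the roots are rational: λ = (-5 ± 1)/2 = -2, -3.
Thus the eigenvalues (to 4 decimals) are -2 (modulus 2); -3 (modulus 3). The spectral radius is the largest modulus: r(A) = 3. (Cross-check: r(A) ≤ ||A||_2 ≈ 6.085; equality holds whenever A is normal, though it can also hold for some non-normal A.)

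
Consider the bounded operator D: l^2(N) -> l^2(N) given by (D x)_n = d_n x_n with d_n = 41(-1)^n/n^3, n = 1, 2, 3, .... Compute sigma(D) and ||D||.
sigma(D) = {41(-1)^n/n^3 : n ≥ 1} ∪ {0}; ||D|| = 41

A bounded diagonal operator on l^2 with diagonal entries d_n has spectrum equal to the closure of {d_n : n ≥ 1}: every d_n is an eigenvalue (with eigenvector e_n), so {d_n} ⊂ sigma(D); the spectrum is closed, so its closure is too; and for lambda not in the closure, (D - lambda I) has bounded inverse (the diagonal entries 1/(d_n - lambda) are bounded). For our sequence d_n = 41(-1)^n/n^3, n = 1, 2, 3, ...:
  - {d_n} = {41(-1)^n/n^3 : n ≥ 1}; the only limit point is 0
  - closure = {41(-1)^n/n^3 : n ≥ 1} ∪ {0}
For the norm: a diagonal operator has ||D|| = sup_n |d_n|. Here |d_n| = 41/n^3 is decreasing, so sup_n |d_n| = |d_1| = 41. So ||D|| = 41.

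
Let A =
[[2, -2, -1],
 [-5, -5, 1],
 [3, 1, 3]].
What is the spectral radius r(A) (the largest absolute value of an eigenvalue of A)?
r(A) ≈ 6.2788

The eigenvalues of A are the roots of its characteristic polynomial. With M = A (coefficients from the trace, the sum of principal 2x2 minors, and det A):
  p(λ) = det(λ I - M) = λ^3 - 27λ + 78.
No integer candidate from the rational root theorem (±divisors of 78) is a root, so the roots are irrational. The cubic discriminant is Δ = -85536 < 0, so there is one real root and a complex-conjugate pair. p(-7) = -76 and p(-6) = 24 have opposite signs, so a root lies in (-7, -6); Newton's method refines it to λ ≈ -6.2788. Dividing out (λ - (-6.2788)) leaves approximately λ^2 - 6.2788λ + 12.4228. For λ^2 - 6.2788λ + 12.4228 the discriminant is -10.2685. It is negative, so the remaining roots are the complex-conjugate pair λ ≈ 3.1394 ± 1.6022i. Their product equals the constant term, so |λ|^2 ≈ 12.4228 and |λ| ≈ 3.5246.
Thus the eigenvalues (to 4 decimals) are -6.2788 (modulus 6.2788); 3.1394 ± 1.6022i (modulus 3.5246). The spectral radius is the largest modulus: r(A) ≈ 6.2788. (Cross-check: r(A) ≤ ||A||_2 ≈ 7.6407; equality holds whenever A is normal, though it can also hold for some non-normal A.)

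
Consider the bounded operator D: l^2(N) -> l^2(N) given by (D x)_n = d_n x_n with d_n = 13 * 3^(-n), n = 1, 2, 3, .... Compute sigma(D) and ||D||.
sigma(D) = {13 * 3^(-n) : n ≥ 1} ∪ {0}; ||D|| = 13/3

A bounded diagonal operator on l^2 with diagonal entries d_n has spectrum equal to the closure of {d_n : n ≥ 1}: every d_n is an eigenvalue (with eigenvector e_n), so {d_n} ⊂ sigma(D); the spectrum is closed, so its closure is too; and for lambda not in the closure, (D - lambda I) has bounded inverse (the diagonal entries 1/(d_n - lambda) are bounded). For our sequence d_n = 13 * 3^(-n), n = 1, 2, 3, ...:
  - {d_n} = {13 * 3^(-n) : n ≥ 1}; the only limit point is 0
  - closure = {13 * 3^(-n) : n ≥ 1} ∪ {0}
For the norm: a diagonal operator has ||D|| = sup_n |d_n|. Here d_n = 13 * 3^(-n) is positive and decreasing, so sup_n |d_n| = d_1 = 13/3. So ||D|| = 13/3.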